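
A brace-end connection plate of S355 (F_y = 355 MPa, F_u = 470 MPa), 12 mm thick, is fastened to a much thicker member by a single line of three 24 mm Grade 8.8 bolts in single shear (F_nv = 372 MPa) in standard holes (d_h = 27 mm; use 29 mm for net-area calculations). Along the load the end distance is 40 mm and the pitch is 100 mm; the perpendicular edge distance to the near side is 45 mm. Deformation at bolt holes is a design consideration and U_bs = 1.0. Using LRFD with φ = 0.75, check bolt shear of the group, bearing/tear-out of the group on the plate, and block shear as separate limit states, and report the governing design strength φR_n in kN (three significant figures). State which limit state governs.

Bolt shear: A_b = π·24²/4 = 452.4 mm²; R_n = 372 × 452.4 × 3 × 1 / 1000 = 504.9 kN → 0.75 × 504.9 = 379 kN.
Bearing: edge l_c = 26.5, r_n = 179.4 kN; interior l_c = 73, r_n = 324.9 kN; R_n = 179.4 + 2·324.9 = 829.1 kN → 622 kN.
Block shear: A_gv = 2880, A_nv = 2010, A_nt = 366 mm²; R_n = min(0.6F_uA_nv, 0.6F_yA_gv) + U_bs·F_u·A_nt = 738.8 kN → 554 kN.
Bolt shear governs: 379 kN.

379 kN (bolt shear governs)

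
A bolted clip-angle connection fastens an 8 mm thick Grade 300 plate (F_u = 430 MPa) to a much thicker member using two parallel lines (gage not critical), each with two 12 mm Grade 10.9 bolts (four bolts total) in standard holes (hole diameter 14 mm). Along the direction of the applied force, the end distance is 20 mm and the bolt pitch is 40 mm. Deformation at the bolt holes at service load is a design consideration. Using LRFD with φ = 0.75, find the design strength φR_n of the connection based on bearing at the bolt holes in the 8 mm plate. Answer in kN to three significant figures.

229 kN

Per bolt r_n = 1.2 l_c t F_u ≤ 2.4 d t F_u; upper limit = 2.4 × 12 × 8 × 430 / 1000 = 99.07 kN.
Edge bolt: l_c = 20 − 14/2 = 13 mm → 1.2 × 13 × 8 × 430 / 1000 = 53.66 → r_n = 53.66 kN.
Interior bolts: l_c = 40 − 14 = 26 mm → 1.2 × 26 × 8 × 430 / 1000 = 107.3 → r_n = 99.07 kN.
R_n = 2 × 53.66 + 2 × 99.07 = 305.5 kN.
Design strength φR_n = 0.75 × 305.5 = 229 kN.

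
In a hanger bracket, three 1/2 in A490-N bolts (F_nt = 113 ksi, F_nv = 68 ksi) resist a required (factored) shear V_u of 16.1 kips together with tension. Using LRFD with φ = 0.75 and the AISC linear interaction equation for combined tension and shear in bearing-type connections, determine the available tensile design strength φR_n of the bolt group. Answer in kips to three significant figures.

A_b = π·0.5²/4 = 0.1963 in²; f_rv = 16.1 / (3 × 0.1963) = 27.33 ksi.
F'_nt = 1.3 F_nt − (F_nt / φF_nv) f_rv = 1.3·113 − (113/(0.75·68))·27.33 = 86.34 ksi, capped at F_nt → F'_nt = 86.34 ksi.
R_n = F'_nt · A_b · n = 86.34 × 0.1963 × 3 = 50.86 kips.
Design strength φR_n = 0.75 × 50.86 = 38.1 kips.

38.1 kips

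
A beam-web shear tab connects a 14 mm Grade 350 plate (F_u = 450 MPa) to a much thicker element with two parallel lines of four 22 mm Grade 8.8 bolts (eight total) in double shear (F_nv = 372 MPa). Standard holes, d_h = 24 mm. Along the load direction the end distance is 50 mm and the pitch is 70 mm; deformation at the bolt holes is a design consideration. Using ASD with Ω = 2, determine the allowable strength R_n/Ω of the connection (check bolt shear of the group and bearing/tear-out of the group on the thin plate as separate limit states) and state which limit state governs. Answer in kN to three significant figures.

Bolt shear: A_b = π·22²/4 = 380.1 mm²; R_n = 372 × 380.1 × 8 × 2 / 1000 = 2263 kN → 2263 / 2 = 1130 kN.
Bearing (1.2 l_c t F_u ≤ 2.4 d t F_u): upper limit = 2.4·22·14·450 / 1000 = 332.6 kN.
  Edge l_c = 50 − 24/2 = 38 → r_n = 287.3 kN; interior l_c = 70 − 24 = 46 → r_n = 332.6 kN.
  R_n,bearing = 2·287.3 + 6·332.6 = 2570 kN → 2570 / 2 = 1290 kN.
Bolt shear governs: 1130 kN.

1130 kN (bolt shear governs)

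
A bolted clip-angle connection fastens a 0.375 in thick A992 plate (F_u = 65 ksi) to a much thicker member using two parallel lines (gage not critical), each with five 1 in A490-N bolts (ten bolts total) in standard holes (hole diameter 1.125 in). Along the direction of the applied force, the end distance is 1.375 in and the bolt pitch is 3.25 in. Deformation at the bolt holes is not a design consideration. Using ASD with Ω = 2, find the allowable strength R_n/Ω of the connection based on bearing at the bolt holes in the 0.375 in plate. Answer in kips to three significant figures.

Per bolt r_n = 1.5 l_c t F_u ≤ 3.0 d t F_u; upper limit = 3.0 × 1 × 0.375 × 65 = 73.12 kips.
Edge bolt: l_c = 1.375 − 1.125/2 = 0.8125 in → 1.5 × 0.8125 × 0.375 × 65 = 29.71 → r_n = 29.71 kips.
Interior bolts: l_c = 3.25 − 1.125 = 2.125 in → 1.5 × 2.125 × 0.375 × 65 = 77.7 → r_n = 73.12 kips.
R_n = 2 × 29.71 + 8 × 73.12 = 644.4 kips.
Allowable strength R_n/Ω = 644.4 / 2 = 322 kips.

322 kips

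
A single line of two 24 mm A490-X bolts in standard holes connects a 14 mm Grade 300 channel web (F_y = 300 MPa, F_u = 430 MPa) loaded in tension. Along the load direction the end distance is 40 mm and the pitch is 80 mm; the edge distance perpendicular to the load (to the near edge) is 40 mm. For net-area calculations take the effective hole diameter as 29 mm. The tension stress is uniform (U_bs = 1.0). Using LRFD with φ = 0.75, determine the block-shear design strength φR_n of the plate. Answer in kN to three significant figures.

322 kN

Shear plane L_v = 40 + 1·80 = 120 mm; A_gv = 120 × 14 = 1680 mm².
A_nv = (120 − 1.5·29) × 14 = 1071 mm².
A_nt = (40 − 0.5·29) × 14 = 357 mm².
0.6 F_u A_nv = 276.3 kN; 0.6 F_y A_gv = 302.4 kN → shear rupture governs the shear term.
R_n = 276.3 + 1.0 × 430 × 357 / 1000 = 429.8 kN.
Design strength φR_n = 0.75 × 429.8 = 322 kN.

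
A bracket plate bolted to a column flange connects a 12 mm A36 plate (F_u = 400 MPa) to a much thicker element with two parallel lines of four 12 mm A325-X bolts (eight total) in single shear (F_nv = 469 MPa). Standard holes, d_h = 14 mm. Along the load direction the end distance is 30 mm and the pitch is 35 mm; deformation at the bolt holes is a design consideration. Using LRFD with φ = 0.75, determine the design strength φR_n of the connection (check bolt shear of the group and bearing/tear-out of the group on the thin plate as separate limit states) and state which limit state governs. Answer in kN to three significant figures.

318 kN (bolt shear governs)

Bolt shear: A_b = π·12²/4 = 113.1 mm²; R_n = 469 × 113.1 × 8 × 1 / 1000 = 424.3 kN → 0.75 × 424.3 = 318 kN.
Bearing (1.2 l_c t F_u ≤ 2.4 d t F_u): upper limit = 2.4·12·12·400 / 1000 = 138.2 kN.
  Edge l_c = 30 − 14/2 = 23 → r_n = 132.5 kN; interior l_c = 35 − 14 = 21 → r_n = 121 kN.
  R_n,bearing = 2·132.5 + 6·121 = 990.7 kN → 0.75 × 990.7 = 743 kN.
Bolt shear governs: 318 kN.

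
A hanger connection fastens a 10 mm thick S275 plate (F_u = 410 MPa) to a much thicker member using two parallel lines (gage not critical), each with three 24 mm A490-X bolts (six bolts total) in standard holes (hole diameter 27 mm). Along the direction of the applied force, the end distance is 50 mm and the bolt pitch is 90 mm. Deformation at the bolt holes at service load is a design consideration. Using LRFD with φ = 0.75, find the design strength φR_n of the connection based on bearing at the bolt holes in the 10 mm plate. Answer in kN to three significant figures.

Per bolt r_n = 1.2 l_c t F_u ≤ 2.4 d t F_u; upper limit = 2.4 × 24 × 10 × 410 / 1000 = 236.2 kN.
Edge bolt: l_c = 50 − 27/2 = 36.5 mm → 1.2 × 36.5 × 10 × 410 / 1000 = 179.6 → r_n = 179.6 kN.
Interior bolts: l_c = 90 − 27 = 63 mm → 1.2 × 63 × 10 × 410 / 1000 = 310 → r_n = 236.2 kN.
R_n = 2 × 179.6 + 4 × 236.2 = 1304 kN.
Design strength φR_n = 0.75 × 1304 = 978 kN.

978 kN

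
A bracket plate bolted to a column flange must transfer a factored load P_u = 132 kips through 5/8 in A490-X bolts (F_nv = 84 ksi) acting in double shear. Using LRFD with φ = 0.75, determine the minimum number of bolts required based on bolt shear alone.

4 bolts

A_b = π·0.625²/4 = 0.3068 in².
Per-bolt design strength φR_n = 0.75 × 84 × 0.3068 × 2 = 38.66 kips.
n ≥ 132 / 38.66 = 3.415 → use 4 bolts.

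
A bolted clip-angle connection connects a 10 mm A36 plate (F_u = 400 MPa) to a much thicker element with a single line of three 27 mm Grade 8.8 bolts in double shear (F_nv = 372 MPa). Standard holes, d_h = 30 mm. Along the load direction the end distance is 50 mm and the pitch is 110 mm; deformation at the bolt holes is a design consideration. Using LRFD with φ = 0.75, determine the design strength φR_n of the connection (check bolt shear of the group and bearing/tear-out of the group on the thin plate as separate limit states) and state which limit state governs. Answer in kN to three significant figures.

515 kN (bearing governs)

Bolt shear: A_b = π·27²/4 = 572.6 mm²; R_n = 372 × 572.6 × 3 × 2 / 1000 = 1278 kN → 0.75 × 1278 = 958 kN.
Bearing (1.2 l_c t F_u ≤ 2.4 d t F_u): upper limit = 2.4·27·10·400 / 1000 = 259.2 kN.
  Edge l_c = 50 − 30/2 = 35 → r_n = 168 kN; interior l_c = 110 − 30 = 80 → r_n = 259.2 kN.
  R_n,bearing = 1·168 + 2·259.2 = 686.4 kN → 0.75 × 686.4 = 515 kN.
Bearing governs: 515 kN.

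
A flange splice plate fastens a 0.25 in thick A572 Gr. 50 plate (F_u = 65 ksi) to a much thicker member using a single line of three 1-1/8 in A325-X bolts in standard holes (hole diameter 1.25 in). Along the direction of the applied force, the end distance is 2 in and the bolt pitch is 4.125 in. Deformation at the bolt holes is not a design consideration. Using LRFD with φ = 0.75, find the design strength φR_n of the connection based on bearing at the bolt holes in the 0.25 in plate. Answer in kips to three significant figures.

107 kips

Per bolt r_n = 1.5 l_c t F_u ≤ 3.0 d t F_u; upper limit = 3.0 × 1.125 × 0.25 × 65 = 54.84 kips.
Edge bolt: l_c = 2 − 1.25/2 = 1.375 in → 1.5 × 1.375 × 0.25 × 65 = 33.52 → r_n = 33.52 kips.
Interior bolts: l_c = 4.125 − 1.25 = 2.875 in → 1.5 × 2.875 × 0.25 × 65 = 70.08 → r_n = 54.84 kips.
R_n = 1 × 33.52 + 2 × 54.84 = 143.2 kips.
Design strength φR_n = 0.75 × 143.2 = 107 kips.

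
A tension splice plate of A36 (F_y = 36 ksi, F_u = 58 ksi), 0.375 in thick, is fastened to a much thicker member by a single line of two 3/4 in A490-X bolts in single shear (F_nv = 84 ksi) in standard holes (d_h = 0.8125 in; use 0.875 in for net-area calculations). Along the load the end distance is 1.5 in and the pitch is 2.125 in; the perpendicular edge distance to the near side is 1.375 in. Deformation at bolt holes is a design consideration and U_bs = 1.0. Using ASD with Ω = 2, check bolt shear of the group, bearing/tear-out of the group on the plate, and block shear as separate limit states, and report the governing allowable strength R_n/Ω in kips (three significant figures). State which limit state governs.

Bolt shear: A_b = π·0.75²/4 = 0.4418 in²; R_n = 84 × 0.4418 × 2 × 1 = 74.22 kips → 74.22 / 2 = 37.1 kips.
Bearing: edge l_c = 1.094, r_n = 28.55 kips; interior l_c = 1.312, r_n = 34.26 kips; R_n = 28.55 + 1·34.26 = 62.8 kips → 31.4 kips.
Block shear: A_gv = 1.359, A_nv = 0.8672, A_nt = 0.3516 in²; R_n = min(0.6F_uA_nv, 0.6F_yA_gv) + U_bs·F_u·A_nt = 49.75 kips → 24.9 kips.
Block shear governs: 24.9 kips.

24.9 kips (block shear governs)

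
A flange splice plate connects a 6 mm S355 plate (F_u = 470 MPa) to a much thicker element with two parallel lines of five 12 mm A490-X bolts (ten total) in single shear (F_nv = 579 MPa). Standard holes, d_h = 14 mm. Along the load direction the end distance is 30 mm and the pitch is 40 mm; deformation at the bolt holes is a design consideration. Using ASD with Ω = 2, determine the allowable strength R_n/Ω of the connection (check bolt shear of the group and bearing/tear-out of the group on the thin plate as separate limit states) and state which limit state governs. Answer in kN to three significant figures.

Bolt shear: A_b = π·12²/4 = 113.1 mm²; R_n = 579 × 113.1 × 10 × 1 / 1000 = 654.8 kN → 654.8 / 2 = 327 kN.
Bearing (1.2 l_c t F_u ≤ 2.4 d t F_u): upper limit = 2.4·12·6·470 / 1000 = 81.22 kN.
  Edge l_c = 30 − 14/2 = 23 → r_n = 77.83 kN; interior l_c = 40 − 14 = 26 → r_n = 81.22 kN.
  R_n,bearing = 2·77.83 + 8·81.22 = 805.4 kN → 805.4 / 2 = 403 kN.
Bolt shear governs: 327 kN.

327 kN (bolt shear governs)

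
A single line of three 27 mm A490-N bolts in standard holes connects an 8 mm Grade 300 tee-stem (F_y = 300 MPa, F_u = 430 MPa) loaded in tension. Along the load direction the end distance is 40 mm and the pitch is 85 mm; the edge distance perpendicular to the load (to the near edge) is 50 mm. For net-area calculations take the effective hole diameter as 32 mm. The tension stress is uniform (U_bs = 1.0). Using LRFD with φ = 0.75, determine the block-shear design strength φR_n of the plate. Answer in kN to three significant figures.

289 kN

Shear plane L_v = 40 + 2·85 = 210 mm; A_gv = 210 × 8 = 1680 mm².
A_nv = (210 − 2.5·32) × 8 = 1040 mm².
A_nt = (50 − 0.5·32) × 8 = 272 mm².
0.6 F_u A_nv = 268.3 kN; 0.6 F_y A_gv = 302.4 kN → shear rupture governs the shear term.
R_n = 268.3 + 1.0 × 430 × 272 / 1000 = 385.3 kN.
Design strength φR_n = 0.75 × 385.3 = 289 kN.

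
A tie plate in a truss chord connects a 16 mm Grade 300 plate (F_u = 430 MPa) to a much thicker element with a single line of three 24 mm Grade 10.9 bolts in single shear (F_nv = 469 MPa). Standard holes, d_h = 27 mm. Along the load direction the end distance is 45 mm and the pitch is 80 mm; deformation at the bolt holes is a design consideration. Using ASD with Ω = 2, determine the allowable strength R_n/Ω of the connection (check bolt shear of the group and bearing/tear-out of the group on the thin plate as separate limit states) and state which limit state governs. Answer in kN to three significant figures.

318 kN (bolt shear governs)

Bolt shear: A_b = π·24²/4 = 452.4 mm²; R_n = 469 × 452.4 × 3 × 1 / 1000 = 636.5 kN → 636.5 / 2 = 318 kN.
Bearing (1.2 l_c t F_u ≤ 2.4 d t F_u): upper limit = 2.4·24·16·430 / 1000 = 396.3 kN.
  Edge l_c = 45 − 27/2 = 31.5 → r_n = 260.1 kN; interior l_c = 80 − 27 = 53 → r_n = 396.3 kN.
  R_n,bearing = 1·260.1 + 2·396.3 = 1053 kN → 1053 / 2 = 526 kN.
Bolt shear governs: 318 kN.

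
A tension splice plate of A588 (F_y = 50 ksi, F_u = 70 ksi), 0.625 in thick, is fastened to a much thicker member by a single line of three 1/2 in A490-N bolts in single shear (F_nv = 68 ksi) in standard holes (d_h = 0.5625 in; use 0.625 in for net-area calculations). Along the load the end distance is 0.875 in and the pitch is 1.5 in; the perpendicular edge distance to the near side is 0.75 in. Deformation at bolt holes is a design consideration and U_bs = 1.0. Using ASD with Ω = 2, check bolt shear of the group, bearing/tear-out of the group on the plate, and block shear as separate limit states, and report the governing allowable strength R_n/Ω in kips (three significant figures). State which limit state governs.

Bolt shear: A_b = π·0.5²/4 = 0.1963 in²; R_n = 68 × 0.1963 × 3 × 1 = 40.06 kips → 40.06 / 2 = 20 kips.
Bearing: edge l_c = 0.5938, r_n = 31.17 kips; interior l_c = 0.9375, r_n = 49.22 kips; R_n = 31.17 + 2·49.22 = 129.6 kips → 64.8 kips.
Block shear: A_gv = 2.422, A_nv = 1.445, A_nt = 0.2734 in²; R_n = min(0.6F_uA_nv, 0.6F_yA_gv) + U_bs·F_u·A_nt = 79.84 kips → 39.9 kips.
Bolt shear governs: 20 kips.

20 kips (bolt shear governs)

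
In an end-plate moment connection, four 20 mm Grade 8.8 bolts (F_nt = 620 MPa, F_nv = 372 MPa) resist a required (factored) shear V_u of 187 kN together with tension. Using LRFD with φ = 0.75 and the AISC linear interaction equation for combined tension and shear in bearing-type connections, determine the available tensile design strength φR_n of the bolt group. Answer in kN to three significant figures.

448 kN

A_b = π·20²/4 = 314.2 mm²; f_rv = 187 × 1000 / (4 × 314.2) = 148.8 MPa.
F'_nt = 1.3 F_nt − (F_nt / φF_nv) f_rv = 1.3·620 − (620/(0.75·372))·148.8 = 475.3 MPa, capped at F_nt → F'_nt = 475.3 MPa.
R_n = F'_nt · A_b · n = 475.3 × 314.2 × 4 / 1000 = 597.3 kN.
Design strength φR_n = 0.75 × 597.3 = 448 kN.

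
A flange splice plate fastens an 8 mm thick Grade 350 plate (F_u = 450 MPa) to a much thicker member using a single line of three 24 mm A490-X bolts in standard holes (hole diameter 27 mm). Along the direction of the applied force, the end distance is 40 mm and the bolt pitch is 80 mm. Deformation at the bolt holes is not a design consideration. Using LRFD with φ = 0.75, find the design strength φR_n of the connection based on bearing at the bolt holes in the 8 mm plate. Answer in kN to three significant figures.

496 kN

Per bolt r_n = 1.5 l_c t F_u ≤ 3.0 d t F_u; upper limit = 3.0 × 24 × 8 × 450 / 1000 = 259.2 kN.
Edge bolt: l_c = 40 − 27/2 = 26.5 mm → 1.5 × 26.5 × 8 × 450 / 1000 = 143.1 → r_n = 143.1 kN.
Interior bolts: l_c = 80 − 27 = 53 mm → 1.5 × 53 × 8 × 450 / 1000 = 286.2 → r_n = 259.2 kN.
R_n = 1 × 143.1 + 2 × 259.2 = 661.5 kN.
Design strength φR_n = 0.75 × 661.5 = 496 kN.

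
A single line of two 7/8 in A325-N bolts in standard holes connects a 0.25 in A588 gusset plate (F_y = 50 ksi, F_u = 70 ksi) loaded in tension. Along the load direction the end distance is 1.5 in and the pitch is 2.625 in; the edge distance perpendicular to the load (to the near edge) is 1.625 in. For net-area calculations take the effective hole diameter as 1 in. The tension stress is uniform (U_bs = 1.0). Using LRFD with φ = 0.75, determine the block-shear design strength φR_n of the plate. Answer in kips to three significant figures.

Shear plane L_v = 1.5 + 1·2.625 = 4.125 in; A_gv = 4.125 × 0.25 = 1.031 in².
A_nv = (4.125 − 1.5·1) × 0.25 = 0.6562 in².
A_nt = (1.625 − 0.5·1) × 0.25 = 0.2812 in².
0.6 F_u A_nv = 27.56 kips; 0.6 F_y A_gv = 30.94 kips → shear rupture governs the shear term.
R_n = 27.56 + 1.0 × 70 × 0.2812 = 47.25 kips.
Design strength φR_n = 0.75 × 47.25 = 35.4 kips.

35.4 kips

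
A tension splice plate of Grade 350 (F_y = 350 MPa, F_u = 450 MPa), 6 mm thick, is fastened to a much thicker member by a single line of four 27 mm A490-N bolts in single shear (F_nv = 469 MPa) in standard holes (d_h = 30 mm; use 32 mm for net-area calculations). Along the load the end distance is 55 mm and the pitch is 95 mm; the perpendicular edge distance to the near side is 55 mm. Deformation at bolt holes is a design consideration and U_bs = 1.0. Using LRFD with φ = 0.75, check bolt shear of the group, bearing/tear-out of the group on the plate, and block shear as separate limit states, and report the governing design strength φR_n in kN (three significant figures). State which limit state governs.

356 kN (block shear governs)

Bolt shear: A_b = π·27²/4 = 572.6 mm²; R_n = 469 × 572.6 × 4 × 1 / 1000 = 1074 kN → 0.75 × 1074 = 806 kN.
Bearing: edge l_c = 40, r_n = 129.6 kN; interior l_c = 65, r_n = 175 kN; R_n = 129.6 + 3·175 = 654.5 kN → 491 kN.
Block shear: A_gv = 2040, A_nv = 1368, A_nt = 234 mm²; R_n = min(0.6F_uA_nv, 0.6F_yA_gv) + U_bs·F_u·A_nt = 474.7 kN → 356 kN.
Block shear governs: 356 kN.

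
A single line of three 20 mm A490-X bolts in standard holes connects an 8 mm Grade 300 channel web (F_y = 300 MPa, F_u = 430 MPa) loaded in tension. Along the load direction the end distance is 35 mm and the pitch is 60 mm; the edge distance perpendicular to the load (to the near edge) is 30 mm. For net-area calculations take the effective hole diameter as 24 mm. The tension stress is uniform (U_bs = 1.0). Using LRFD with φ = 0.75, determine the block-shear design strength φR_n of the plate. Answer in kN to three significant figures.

Shear plane L_v = 35 + 2·60 = 155 mm; A_gv = 155 × 8 = 1240 mm².
A_nv = (155 − 2.5·24) × 8 = 760 mm².
A_nt = (30 − 0.5·24) × 8 = 144 mm².
0.6 F_u A_nv = 196.1 kN; 0.6 F_y A_gv = 223.2 kN → shear rupture governs the shear term.
R_n = 196.1 + 1.0 × 430 × 144 / 1000 = 258 kN.
Design strength φR_n = 0.75 × 258 = 194 kN.

194 kN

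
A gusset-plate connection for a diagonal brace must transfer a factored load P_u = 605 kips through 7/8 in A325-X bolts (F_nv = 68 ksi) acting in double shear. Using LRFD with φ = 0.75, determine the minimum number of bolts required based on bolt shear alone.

10 bolts

A_b = π·0.875²/4 = 0.6013 in².
Per-bolt design strength φR_n = 0.75 × 68 × 0.6013 × 2 = 61.33 kips.
n ≥ 605 / 61.33 = 9.864 → use 10 bolts.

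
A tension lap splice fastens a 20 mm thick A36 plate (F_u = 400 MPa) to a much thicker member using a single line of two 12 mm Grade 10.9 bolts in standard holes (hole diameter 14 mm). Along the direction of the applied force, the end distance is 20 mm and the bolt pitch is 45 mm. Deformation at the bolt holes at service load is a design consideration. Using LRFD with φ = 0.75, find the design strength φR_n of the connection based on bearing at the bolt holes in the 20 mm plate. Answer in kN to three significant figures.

Per bolt r_n = 1.2 l_c t F_u ≤ 2.4 d t F_u; upper limit = 2.4 × 12 × 20 × 400 / 1000 = 230.4 kN.
Edge bolt: l_c = 20 − 14/2 = 13 mm → 1.2 × 13 × 20 × 400 / 1000 = 124.8 → r_n = 124.8 kN.
Interior bolts: l_c = 45 − 14 = 31 mm → 1.2 × 31 × 20 × 400 / 1000 = 297.6 → r_n = 230.4 kN.
R_n = 1 × 124.8 + 1 × 230.4 = 355.2 kN.
Design strength φR_n = 0.75 × 355.2 = 266 kN.

266 kN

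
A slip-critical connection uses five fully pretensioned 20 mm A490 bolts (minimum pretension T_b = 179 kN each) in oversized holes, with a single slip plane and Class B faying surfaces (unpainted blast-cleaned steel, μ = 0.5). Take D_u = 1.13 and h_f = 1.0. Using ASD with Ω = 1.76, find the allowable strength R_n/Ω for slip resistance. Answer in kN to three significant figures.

R_n = μ · D_u · h_f · T_b · n_s · n_b = 0.5 × 1.13 × 1.0 × 179 × 1 × 5 = 505.7 kN.
Allowable strength R_n/Ω = 505.7 / 1.76 = 287 kN.

287 kN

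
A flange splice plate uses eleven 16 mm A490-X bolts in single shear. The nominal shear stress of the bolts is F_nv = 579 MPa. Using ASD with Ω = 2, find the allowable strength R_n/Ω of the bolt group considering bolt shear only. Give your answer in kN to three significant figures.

A_b = π × 16² / 4 = 201.1 mm².
R_n = F_nv · A_b · n · n_s = 579 × 201.1 × 11 × 1 / 1000 = 1281 kN.
Allowable strength R_n/Ω = 1281 / 2 = 640 kN.

640 kN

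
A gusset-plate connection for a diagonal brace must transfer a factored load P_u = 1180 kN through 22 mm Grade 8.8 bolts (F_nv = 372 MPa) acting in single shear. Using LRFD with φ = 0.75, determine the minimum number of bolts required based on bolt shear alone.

A_b = π·22²/4 = 380.1 mm².
Per-bolt design strength φR_n = 0.75 × 372 × 380.1 × 1 / 1000 = 106.1 kN.
n ≥ 1180 / 106.1 = 11.13 → use 12 bolts.

12 bolts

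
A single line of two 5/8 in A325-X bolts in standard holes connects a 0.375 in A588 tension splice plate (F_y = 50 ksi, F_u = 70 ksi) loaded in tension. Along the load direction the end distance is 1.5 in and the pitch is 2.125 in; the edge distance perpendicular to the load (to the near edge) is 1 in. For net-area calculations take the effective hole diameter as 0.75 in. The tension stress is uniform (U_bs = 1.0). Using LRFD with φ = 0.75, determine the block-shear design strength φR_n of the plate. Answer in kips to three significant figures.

Shear plane L_v = 1.5 + 1·2.125 = 3.625 in; A_gv = 3.625 × 0.375 = 1.359 in².
A_nv = (3.625 − 1.5·0.75) × 0.375 = 0.9375 in².
A_nt = (1 − 0.5·0.75) × 0.375 = 0.2344 in².
0.6 F_u A_nv = 39.38 kips; 0.6 F_y A_gv = 40.78 kips → shear rupture governs the shear term.
R_n = 39.38 + 1.0 × 70 × 0.2344 = 55.78 kips.
Design strength φR_n = 0.75 × 55.78 = 41.8 kips.

41.8 kips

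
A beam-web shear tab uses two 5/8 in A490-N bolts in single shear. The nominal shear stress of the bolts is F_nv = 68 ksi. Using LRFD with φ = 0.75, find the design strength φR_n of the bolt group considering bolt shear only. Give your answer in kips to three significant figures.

A_b = π × 0.625² / 4 = 0.3068 in².
R_n = F_nv · A_b · n · n_s = 68 × 0.3068 × 2 × 1 = 41.72 kips.
Design strength φR_n = 0.75 × 41.72 = 31.3 kips.

31.3 kips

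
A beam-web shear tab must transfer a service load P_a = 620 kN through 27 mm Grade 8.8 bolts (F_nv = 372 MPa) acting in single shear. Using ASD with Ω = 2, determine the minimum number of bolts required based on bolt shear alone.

A_b = π·27²/4 = 572.6 mm².
Per-bolt allowable strength R_n/Ω = 372 × 572.6 × 1 / 1000 / 2 = 106.5 kN.
n ≥ 620 / 106.5 = 5.822 → use 6 bolts.

6 bolts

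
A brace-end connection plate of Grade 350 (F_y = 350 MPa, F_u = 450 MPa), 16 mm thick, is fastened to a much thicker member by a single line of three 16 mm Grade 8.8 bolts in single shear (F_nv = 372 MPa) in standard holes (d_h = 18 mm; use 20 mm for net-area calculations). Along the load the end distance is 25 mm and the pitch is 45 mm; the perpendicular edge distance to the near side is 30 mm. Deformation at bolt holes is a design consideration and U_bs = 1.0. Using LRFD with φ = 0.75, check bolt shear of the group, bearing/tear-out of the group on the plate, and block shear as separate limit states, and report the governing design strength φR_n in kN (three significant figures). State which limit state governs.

168 kN (bolt shear governs)

Bolt shear: A_b = π·16²/4 = 201.1 mm²; R_n = 372 × 201.1 × 3 × 1 / 1000 = 224.4 kN → 0.75 × 224.4 = 168 kN.
Bearing: edge l_c = 16, r_n = 138.2 kN; interior l_c = 27, r_n = 233.3 kN; R_n = 138.2 + 2·233.3 = 604.8 kN → 454 kN.
Block shear: A_gv = 1840, A_nv = 1040, A_nt = 320 mm²; R_n = min(0.6F_uA_nv, 0.6F_yA_gv) + U_bs·F_u·A_nt = 424.8 kN → 319 kN.
Bolt shear governs: 168 kN.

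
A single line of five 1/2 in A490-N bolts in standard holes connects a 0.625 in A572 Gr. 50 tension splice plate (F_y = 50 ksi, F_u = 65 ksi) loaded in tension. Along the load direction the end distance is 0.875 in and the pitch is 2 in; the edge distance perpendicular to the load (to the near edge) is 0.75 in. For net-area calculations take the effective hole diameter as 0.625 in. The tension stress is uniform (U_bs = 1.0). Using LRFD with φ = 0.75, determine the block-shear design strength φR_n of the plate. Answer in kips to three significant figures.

124 kips

Shear plane L_v = 0.875 + 4·2 = 8.875 in; A_gv = 8.875 × 0.625 = 5.547 in².
A_nv = (8.875 − 4.5·0.625) × 0.625 = 3.789 in².
A_nt = (0.75 − 0.5·0.625) × 0.625 = 0.2734 in².
0.6 F_u A_nv = 147.8 kips; 0.6 F_y A_gv = 166.4 kips → shear rupture governs the shear term.
R_n = 147.8 + 1.0 × 65 × 0.2734 = 165.5 kips.
Design strength φR_n = 0.75 × 165.5 = 124 kips.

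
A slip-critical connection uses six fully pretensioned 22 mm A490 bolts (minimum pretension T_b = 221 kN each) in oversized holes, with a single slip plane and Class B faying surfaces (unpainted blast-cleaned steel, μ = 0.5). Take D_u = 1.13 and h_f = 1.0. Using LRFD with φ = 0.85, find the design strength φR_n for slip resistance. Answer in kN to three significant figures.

637 kN

R_n = μ · D_u · h_f · T_b · n_s · n_b = 0.5 × 1.13 × 1.0 × 221 × 1 × 6 = 749.2 kN.
Design strength φR_n = 0.85 × 749.2 = 637 kN.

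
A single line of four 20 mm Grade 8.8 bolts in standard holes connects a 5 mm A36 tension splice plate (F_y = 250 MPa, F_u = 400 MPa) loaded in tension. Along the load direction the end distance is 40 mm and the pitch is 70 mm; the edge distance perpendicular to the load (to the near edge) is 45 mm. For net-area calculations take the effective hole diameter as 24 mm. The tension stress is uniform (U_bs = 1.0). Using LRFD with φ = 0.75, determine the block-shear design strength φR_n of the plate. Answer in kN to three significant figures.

Shear plane L_v = 40 + 3·70 = 250 mm; A_gv = 250 × 5 = 1250 mm².
A_nv = (250 − 3.5·24) × 5 = 830 mm².
A_nt = (45 − 0.5·24) × 5 = 165 mm².
0.6 F_u A_nv = 199.2 kN; 0.6 F_y A_gv = 187.5 kN → shear yielding governs the shear term.
R_n = 187.5 + 1.0 × 400 × 165 / 1000 = 253.5 kN.
Design strength φR_n = 0.75 × 253.5 = 190 kN.

190 kN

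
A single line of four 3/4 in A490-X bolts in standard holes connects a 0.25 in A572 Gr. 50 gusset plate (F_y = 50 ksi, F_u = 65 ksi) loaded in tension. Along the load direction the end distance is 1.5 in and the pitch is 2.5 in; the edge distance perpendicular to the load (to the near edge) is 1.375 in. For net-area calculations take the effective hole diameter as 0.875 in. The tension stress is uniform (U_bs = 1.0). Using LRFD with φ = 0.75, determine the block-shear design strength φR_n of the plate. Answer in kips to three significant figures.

Shear plane L_v = 1.5 + 3·2.5 = 9 in; A_gv = 9 × 0.25 = 2.25 in².
A_nv = (9 − 3.5·0.875) × 0.25 = 1.484 in².
A_nt = (1.375 − 0.5·0.875) × 0.25 = 0.2344 in².
0.6 F_u A_nv = 57.89 kips; 0.6 F_y A_gv = 67.5 kips → shear rupture governs the shear term.
R_n = 57.89 + 1.0 × 65 × 0.2344 = 73.12 kips.
Design strength φR_n = 0.75 × 73.12 = 54.8 kips.

54.8 kips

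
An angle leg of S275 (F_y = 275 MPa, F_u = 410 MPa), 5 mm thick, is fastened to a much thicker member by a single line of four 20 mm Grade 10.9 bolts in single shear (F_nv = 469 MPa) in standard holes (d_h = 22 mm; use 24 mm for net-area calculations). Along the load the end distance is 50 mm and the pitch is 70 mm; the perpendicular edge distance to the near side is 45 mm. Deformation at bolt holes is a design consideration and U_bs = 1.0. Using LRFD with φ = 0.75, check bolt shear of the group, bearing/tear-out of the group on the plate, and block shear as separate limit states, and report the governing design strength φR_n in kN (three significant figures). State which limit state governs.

Bolt shear: A_b = π·20²/4 = 314.2 mm²; R_n = 469 × 314.2 × 4 × 1 / 1000 = 589.4 kN → 0.75 × 589.4 = 442 kN.
Bearing: edge l_c = 39, r_n = 95.94 kN; interior l_c = 48, r_n = 98.4 kN; R_n = 95.94 + 3·98.4 = 391.1 kN → 293 kN.
Block shear: A_gv = 1300, A_nv = 880, A_nt = 165 mm²; R_n = min(0.6F_uA_nv, 0.6F_yA_gv) + U_bs·F_u·A_nt = 282.2 kN → 212 kN.
Block shear governs: 212 kN.

212 kN (block shear governs)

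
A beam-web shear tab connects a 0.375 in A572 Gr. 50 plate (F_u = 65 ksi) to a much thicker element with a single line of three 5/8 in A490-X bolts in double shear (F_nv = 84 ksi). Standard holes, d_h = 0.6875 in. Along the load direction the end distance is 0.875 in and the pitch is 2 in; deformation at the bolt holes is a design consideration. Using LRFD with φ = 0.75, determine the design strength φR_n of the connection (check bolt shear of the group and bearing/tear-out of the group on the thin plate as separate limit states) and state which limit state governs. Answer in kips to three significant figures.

66.5 kips (bearing governs)

Bolt shear: A_b = π·0.625²/4 = 0.3068 in²; R_n = 84 × 0.3068 × 3 × 2 = 154.6 kips → 0.75 × 154.6 = 116 kips.
Bearing (1.2 l_c t F_u ≤ 2.4 d t F_u): upper limit = 2.4·0.625·0.375·65 = 36.56 kips.
  Edge l_c = 0.875 − 0.6875/2 = 0.5312 → r_n = 15.54 kips; interior l_c = 2 − 0.6875 = 1.312 → r_n = 36.56 kips.
  R_n,bearing = 1·15.54 + 2·36.56 = 88.66 kips → 0.75 × 88.66 = 66.5 kips.
Bearing governs: 66.5 kips.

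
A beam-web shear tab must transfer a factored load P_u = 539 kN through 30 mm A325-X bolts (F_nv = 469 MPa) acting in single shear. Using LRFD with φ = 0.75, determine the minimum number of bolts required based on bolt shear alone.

A_b = π·30²/4 = 706.9 mm².
Per-bolt design strength φR_n = 0.75 × 469 × 706.9 × 1 / 1000 = 248.6 kN.
n ≥ 539 / 248.6 = 2.168 → use 3 bolts.

3 bolts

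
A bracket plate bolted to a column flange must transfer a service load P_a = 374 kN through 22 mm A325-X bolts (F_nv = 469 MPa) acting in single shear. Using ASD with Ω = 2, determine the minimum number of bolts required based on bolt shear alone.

5 bolts

A_b = π·22²/4 = 380.1 mm².
Per-bolt allowable strength R_n/Ω = 469 × 380.1 × 1 / 1000 / 2 = 89.14 kN.
n ≥ 374 / 89.14 = 4.196 → use 5 bolts.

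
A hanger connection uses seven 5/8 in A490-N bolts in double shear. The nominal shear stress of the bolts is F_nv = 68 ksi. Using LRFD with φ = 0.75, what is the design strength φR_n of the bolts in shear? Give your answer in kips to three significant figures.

219 kips

A_b = π × 0.625² / 4 = 0.3068 in².
R_n = F_nv · A_b · n · n_s = 68 × 0.3068 × 7 × 2 = 292.1 kips.
Design strength φR_n = 0.75 × 292.1 = 219 kips.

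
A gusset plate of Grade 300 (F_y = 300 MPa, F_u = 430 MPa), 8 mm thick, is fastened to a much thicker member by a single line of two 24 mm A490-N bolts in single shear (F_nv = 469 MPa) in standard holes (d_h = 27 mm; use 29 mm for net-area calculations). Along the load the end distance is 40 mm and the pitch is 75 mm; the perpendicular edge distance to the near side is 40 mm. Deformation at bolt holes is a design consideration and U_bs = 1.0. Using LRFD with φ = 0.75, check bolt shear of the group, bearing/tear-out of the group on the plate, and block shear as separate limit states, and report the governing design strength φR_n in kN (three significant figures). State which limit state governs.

Bolt shear: A_b = π·24²/4 = 452.4 mm²; R_n = 469 × 452.4 × 2 × 1 / 1000 = 424.3 kN → 0.75 × 424.3 = 318 kN.
Bearing: edge l_c = 26.5, r_n = 109.4 kN; interior l_c = 48, r_n = 198.1 kN; R_n = 109.4 + 1·198.1 = 307.5 kN → 231 kN.
Block shear: A_gv = 920, A_nv = 572, A_nt = 204 mm²; R_n = min(0.6F_uA_nv, 0.6F_yA_gv) + U_bs·F_u·A_nt = 235.3 kN → 176 kN.
Block shear governs: 176 kN.

176 kN (block shear governs)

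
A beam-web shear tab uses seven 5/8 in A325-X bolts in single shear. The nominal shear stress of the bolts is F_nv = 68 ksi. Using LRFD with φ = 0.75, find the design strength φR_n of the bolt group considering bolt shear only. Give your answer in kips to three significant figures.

110 kips

A_b = π × 0.625² / 4 = 0.3068 in².
R_n = F_nv · A_b · n · n_s = 68 × 0.3068 × 7 × 1 = 146 kips.
Design strength φR_n = 0.75 × 146 = 110 kips.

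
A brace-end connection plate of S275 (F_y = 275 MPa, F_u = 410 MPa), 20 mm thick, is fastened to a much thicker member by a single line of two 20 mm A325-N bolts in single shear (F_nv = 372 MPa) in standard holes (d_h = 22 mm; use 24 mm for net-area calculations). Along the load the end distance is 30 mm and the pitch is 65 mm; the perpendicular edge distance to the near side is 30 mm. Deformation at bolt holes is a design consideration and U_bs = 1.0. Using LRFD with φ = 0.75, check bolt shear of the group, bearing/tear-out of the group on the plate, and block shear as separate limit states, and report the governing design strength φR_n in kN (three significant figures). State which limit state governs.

175 kN (bolt shear governs)

Bolt shear: A_b = π·20²/4 = 314.2 mm²; R_n = 372 × 314.2 × 2 × 1 / 1000 = 233.7 kN → 0.75 × 233.7 = 175 kN.
Bearing: edge l_c = 19, r_n = 187 kN; interior l_c = 43, r_n = 393.6 kN; R_n = 187 + 1·393.6 = 580.6 kN → 435 kN.
Block shear: A_gv = 1900, A_nv = 1180, A_nt = 360 mm²; R_n = min(0.6F_uA_nv, 0.6F_yA_gv) + U_bs·F_u·A_nt = 437.9 kN → 328 kN.
Bolt shear governs: 175 kN.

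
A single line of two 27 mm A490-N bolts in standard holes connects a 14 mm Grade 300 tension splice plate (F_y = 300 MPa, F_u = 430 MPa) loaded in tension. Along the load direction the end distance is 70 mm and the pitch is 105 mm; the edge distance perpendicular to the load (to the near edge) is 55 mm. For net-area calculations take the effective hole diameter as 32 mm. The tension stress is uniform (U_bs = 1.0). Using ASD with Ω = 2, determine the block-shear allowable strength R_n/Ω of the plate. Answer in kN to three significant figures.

Shear plane L_v = 70 + 1·105 = 175 mm; A_gv = 175 × 14 = 2450 mm².
A_nv = (175 − 1.5·32) × 14 = 1778 mm².
A_nt = (55 − 0.5·32) × 14 = 546 mm².
0.6 F_u A_nv = 458.7 kN; 0.6 F_y A_gv = 441 kN → shear yielding governs the shear term.
R_n = 441 + 1.0 × 430 × 546 / 1000 = 675.8 kN.
Allowable strength R_n/Ω = 675.8 / 2 = 338 kN.

338 kN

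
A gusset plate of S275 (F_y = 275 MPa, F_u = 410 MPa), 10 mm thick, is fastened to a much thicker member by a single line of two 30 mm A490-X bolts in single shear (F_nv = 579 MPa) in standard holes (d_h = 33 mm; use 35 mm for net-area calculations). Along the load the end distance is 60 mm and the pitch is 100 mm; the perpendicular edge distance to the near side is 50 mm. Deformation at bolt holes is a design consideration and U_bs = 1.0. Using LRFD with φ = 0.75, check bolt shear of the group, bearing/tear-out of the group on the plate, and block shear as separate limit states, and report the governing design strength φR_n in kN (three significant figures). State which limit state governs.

298 kN (block shear governs)

Bolt shear: A_b = π·30²/4 = 706.9 mm²; R_n = 579 × 706.9 × 2 × 1 / 1000 = 818.5 kN → 0.75 × 818.5 = 614 kN.
Bearing: edge l_c = 43.5, r_n = 214 kN; interior l_c = 67, r_n = 295.2 kN; R_n = 214 + 1·295.2 = 509.2 kN → 382 kN.
Block shear: A_gv = 1600, A_nv = 1075, A_nt = 325 mm²; R_n = min(0.6F_uA_nv, 0.6F_yA_gv) + U_bs·F_u·A_nt = 397.2 kN → 298 kN.
Block shear governs: 298 kN.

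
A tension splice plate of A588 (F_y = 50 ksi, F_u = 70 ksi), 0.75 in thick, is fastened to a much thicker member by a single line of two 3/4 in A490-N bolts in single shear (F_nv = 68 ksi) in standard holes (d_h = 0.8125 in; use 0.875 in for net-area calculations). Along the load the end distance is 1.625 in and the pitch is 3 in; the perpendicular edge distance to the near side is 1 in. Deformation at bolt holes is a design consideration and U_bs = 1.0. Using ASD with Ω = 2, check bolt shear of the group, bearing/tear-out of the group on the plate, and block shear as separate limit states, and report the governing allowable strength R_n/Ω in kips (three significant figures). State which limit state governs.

Bolt shear: A_b = π·0.75²/4 = 0.4418 in²; R_n = 68 × 0.4418 × 2 × 1 = 60.08 kips → 60.08 / 2 = 30 kips.
Bearing: edge l_c = 1.219, r_n = 76.78 kips; interior l_c = 2.188, r_n = 94.5 kips; R_n = 76.78 + 1·94.5 = 171.3 kips → 85.6 kips.
Block shear: A_gv = 3.469, A_nv = 2.484, A_nt = 0.4219 in²; R_n = min(0.6F_uA_nv, 0.6F_yA_gv) + U_bs·F_u·A_nt = 133.6 kips → 66.8 kips.
Bolt shear governs: 30 kips.

30 kips (bolt shear governs)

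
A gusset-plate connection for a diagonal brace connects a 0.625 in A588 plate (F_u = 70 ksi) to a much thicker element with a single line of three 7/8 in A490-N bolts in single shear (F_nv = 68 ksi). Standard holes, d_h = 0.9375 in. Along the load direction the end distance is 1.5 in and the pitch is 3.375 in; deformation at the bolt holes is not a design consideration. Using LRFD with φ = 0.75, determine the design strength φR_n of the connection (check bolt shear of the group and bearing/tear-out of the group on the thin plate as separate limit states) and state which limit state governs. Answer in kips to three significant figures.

92 kips (bolt shear governs)

Bolt shear: A_b = π·0.875²/4 = 0.6013 in²; R_n = 68 × 0.6013 × 3 × 1 = 122.7 kips → 0.75 × 122.7 = 92 kips.
Bearing (1.5 l_c t F_u ≤ 3.0 d t F_u): upper limit = 3.0·0.875·0.625·70 = 114.8 kips.
  Edge l_c = 1.5 − 0.9375/2 = 1.031 → r_n = 67.68 kips; interior l_c = 3.375 − 0.9375 = 2.438 → r_n = 114.8 kips.
  R_n,bearing = 1·67.68 + 2·114.8 = 297.4 kips → 0.75 × 297.4 = 223 kips.
Bolt shear governs: 92 kips.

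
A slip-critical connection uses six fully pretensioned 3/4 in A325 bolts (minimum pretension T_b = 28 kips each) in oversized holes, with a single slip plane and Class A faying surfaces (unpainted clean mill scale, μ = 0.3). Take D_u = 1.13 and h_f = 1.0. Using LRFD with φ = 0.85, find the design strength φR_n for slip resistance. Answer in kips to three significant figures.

R_n = μ · D_u · h_f · T_b · n_s · n_b = 0.3 × 1.13 × 1.0 × 28 × 1 × 6 = 56.95 kips.
Design strength φR_n = 0.85 × 56.95 = 48.4 kips.

48.4 kips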